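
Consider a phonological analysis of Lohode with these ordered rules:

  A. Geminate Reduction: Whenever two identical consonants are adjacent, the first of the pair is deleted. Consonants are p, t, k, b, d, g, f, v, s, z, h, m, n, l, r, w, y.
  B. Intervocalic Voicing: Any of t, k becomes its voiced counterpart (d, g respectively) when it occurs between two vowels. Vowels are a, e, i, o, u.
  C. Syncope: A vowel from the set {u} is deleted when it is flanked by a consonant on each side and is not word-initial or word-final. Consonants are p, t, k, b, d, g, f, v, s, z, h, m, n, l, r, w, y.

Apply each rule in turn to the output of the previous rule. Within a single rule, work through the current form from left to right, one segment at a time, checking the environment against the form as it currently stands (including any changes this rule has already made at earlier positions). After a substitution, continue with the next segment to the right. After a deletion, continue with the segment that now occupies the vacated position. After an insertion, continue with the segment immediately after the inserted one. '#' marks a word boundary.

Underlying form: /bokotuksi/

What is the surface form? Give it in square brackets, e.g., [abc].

A Geminate Reduction: no change — [bokotuksi]
B Intervocalic Voicing: [bokotuksi] → [bogoduksi]
C Syncope: [bogoduksi] → [bogodksi]

[bogodksi]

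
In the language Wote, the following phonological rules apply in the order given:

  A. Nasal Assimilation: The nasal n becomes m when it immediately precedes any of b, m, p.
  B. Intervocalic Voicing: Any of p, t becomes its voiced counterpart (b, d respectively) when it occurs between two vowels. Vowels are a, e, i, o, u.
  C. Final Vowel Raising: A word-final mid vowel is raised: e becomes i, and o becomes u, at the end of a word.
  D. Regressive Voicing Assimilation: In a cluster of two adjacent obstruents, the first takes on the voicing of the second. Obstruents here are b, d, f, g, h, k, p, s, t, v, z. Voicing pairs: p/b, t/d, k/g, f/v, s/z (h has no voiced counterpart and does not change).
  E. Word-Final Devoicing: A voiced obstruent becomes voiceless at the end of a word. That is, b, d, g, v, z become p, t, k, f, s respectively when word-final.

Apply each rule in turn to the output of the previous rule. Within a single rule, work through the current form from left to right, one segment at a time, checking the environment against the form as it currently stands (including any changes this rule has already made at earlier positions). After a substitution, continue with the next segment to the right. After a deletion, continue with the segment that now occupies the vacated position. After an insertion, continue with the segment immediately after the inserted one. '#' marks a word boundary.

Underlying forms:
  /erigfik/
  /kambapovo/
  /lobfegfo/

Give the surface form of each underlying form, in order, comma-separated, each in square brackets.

[erikfik], [kambabovu], [lopfekfu]

/erigfik/:
  A Nasal Assimilation: no change — [erigfik]
  B Intervocalic Voicing: no change — [erigfik]
  C Final Vowel Raising: no change — [erigfik]
  D Regressive Voicing Assimilation: [erigfik] → [erikfik]
  E Word-Final Devoicing: no change — [erikfik]
/kambapovo/:
  A Nasal Assimilation: no change — [kambapovo]
  B Intervocalic Voicing: [kambapovo] → [kambabovo]
  C Final Vowel Raising: [kambabovo] → [kambabovu]
  D Regressive Voicing Assimilation: no change — [kambabovu]
  E Word-Final Devoicing: no change — [kambabovu]
/lobfegfo/:
  A Nasal Assimilation: no change — [lobfegfo]
  B Intervocalic Voicing: no change — [lobfegfo]
  C Final Vowel Raising: [lobfegfo] → [lobfegfu]
  D Regressive Voicing Assimilation: [lobfegfu] → [lopfekfu]
  E Word-Final Devoicing: no change — [lopfekfu]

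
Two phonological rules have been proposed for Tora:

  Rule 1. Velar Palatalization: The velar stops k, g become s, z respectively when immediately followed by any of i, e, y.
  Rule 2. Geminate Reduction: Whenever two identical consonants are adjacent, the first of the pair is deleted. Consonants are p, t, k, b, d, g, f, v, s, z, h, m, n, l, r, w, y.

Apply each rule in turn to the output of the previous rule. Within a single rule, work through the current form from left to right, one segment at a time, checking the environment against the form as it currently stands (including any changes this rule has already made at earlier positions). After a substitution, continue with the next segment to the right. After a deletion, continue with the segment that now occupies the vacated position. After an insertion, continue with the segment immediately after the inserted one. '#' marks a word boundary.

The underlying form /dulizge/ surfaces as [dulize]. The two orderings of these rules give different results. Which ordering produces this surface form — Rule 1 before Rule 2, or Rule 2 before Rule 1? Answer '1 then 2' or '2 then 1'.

1 then 2

Order 1 then 2:
  1 Velar Palatalization: [dulizge] → [dulizze]
  2 Geminate Reduction: [dulizze] → [dulize]
  result: [dulize]
Order 2 then 1:
  2 Geminate Reduction: no change — [dulizge]
  1 Velar Palatalization: [dulizge] → [dulizze]
  result: [dulizze]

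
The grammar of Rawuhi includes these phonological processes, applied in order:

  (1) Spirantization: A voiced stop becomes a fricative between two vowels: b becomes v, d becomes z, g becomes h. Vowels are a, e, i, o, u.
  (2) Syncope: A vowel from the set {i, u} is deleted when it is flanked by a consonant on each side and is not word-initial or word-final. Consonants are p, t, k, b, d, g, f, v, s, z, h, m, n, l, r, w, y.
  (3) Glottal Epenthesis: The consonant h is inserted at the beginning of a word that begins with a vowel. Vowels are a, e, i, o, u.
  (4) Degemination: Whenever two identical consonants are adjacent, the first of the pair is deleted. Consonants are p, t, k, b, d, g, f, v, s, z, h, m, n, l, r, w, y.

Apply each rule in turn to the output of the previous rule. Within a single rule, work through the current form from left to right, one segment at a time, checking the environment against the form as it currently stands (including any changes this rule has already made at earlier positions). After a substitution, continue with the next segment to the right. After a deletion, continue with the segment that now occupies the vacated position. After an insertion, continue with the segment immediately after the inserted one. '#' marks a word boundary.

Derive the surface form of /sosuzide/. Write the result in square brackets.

[sosze]

(1) Spirantization: [sosuzide] → [sosuzize]
(2) Syncope: [sosuzize] → [soszze]
(3) Glottal Epenthesis: no change — [soszze]
(4) Degemination: [soszze] → [sosze]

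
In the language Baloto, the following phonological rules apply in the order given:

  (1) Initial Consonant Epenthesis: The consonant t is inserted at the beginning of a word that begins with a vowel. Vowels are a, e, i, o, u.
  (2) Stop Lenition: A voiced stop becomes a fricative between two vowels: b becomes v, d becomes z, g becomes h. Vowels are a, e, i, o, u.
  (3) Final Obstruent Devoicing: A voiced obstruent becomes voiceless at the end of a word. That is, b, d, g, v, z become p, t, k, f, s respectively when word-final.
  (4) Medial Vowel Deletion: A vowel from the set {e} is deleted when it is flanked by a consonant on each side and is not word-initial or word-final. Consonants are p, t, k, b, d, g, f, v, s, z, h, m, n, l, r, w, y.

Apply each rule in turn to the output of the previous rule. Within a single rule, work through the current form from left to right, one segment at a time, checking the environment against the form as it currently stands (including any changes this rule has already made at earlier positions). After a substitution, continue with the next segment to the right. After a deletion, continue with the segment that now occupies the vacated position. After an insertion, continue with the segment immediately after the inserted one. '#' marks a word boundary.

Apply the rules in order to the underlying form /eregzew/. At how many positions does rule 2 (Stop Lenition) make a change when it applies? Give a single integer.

(1) Initial Consonant Epenthesis: [eregzew] → [teregzew]
(2) Stop Lenition: no change — [teregzew]
(3) Final Obstruent Devoicing: no change — [teregzew]
(4) Medial Vowel Deletion: [teregzew] → [trgzw]
Rule 2 changed 0 position(s).

0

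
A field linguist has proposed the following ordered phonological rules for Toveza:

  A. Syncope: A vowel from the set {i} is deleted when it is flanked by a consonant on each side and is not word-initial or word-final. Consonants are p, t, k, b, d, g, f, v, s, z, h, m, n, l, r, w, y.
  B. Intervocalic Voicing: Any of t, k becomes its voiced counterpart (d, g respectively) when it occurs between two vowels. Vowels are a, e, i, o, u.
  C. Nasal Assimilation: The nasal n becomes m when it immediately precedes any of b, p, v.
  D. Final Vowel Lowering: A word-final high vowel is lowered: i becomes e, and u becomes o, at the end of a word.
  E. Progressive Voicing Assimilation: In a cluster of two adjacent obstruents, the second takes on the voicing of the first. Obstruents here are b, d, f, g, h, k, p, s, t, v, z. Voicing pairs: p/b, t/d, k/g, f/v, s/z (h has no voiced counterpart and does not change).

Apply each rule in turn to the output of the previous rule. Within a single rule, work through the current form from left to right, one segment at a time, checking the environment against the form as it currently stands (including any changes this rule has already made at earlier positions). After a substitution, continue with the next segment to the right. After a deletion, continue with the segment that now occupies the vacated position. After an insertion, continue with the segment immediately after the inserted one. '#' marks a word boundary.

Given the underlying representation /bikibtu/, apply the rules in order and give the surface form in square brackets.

[bgbdo]

A Syncope: [bikibtu] → [bkbtu]
B Intervocalic Voicing: no change — [bkbtu]
C Nasal Assimilation: no change — [bkbtu]
D Final Vowel Lowering: [bkbtu] → [bkbto]
E Progressive Voicing Assimilation: [bkbto] → [bgbdo]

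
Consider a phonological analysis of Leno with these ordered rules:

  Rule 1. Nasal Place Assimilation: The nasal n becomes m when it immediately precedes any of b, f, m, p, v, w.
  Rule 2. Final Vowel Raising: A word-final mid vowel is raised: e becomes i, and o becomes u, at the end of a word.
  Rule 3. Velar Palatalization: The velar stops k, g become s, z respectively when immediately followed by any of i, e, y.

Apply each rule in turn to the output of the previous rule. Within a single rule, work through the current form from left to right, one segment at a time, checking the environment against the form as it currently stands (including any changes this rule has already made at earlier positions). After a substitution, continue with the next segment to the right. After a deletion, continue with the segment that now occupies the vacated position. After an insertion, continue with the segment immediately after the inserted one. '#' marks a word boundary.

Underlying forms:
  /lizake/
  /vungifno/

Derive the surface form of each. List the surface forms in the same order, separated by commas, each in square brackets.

[lizasi], [vunzifnu]

/lizake/:
  Rule 1 Nasal Place Assimilation: no change — [lizake]
  Rule 2 Final Vowel Raising: [lizake] → [lizaki]
  Rule 3 Velar Palatalization: [lizaki] → [lizasi]
/vungifno/:
  Rule 1 Nasal Place Assimilation: no change — [vungifno]
  Rule 2 Final Vowel Raising: [vungifno] → [vungifnu]
  Rule 3 Velar Palatalization: [vungifnu] → [vunzifnu]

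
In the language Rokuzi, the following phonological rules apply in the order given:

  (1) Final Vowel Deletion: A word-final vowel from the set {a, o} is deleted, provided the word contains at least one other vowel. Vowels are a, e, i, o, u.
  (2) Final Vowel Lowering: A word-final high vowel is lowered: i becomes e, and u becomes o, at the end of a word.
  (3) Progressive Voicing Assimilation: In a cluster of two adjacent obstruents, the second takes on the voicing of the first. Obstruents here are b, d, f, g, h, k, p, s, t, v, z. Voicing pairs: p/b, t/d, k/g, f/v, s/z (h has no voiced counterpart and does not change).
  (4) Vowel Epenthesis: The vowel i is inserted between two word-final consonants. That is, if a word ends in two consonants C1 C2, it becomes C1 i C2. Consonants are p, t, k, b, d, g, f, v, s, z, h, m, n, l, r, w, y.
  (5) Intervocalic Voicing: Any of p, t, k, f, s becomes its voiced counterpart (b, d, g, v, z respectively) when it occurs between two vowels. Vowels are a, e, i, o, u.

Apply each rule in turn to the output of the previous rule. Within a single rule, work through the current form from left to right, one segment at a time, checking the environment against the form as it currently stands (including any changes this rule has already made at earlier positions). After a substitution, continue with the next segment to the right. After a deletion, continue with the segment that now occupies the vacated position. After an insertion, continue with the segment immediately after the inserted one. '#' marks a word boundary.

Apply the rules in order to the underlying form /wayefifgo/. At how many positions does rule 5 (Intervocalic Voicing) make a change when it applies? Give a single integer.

2

(1) Final Vowel Deletion: [wayefifgo] → [wayefifg]
(2) Final Vowel Lowering: no change — [wayefifg]
(3) Progressive Voicing Assimilation: [wayefifg] → [wayefifk]
(4) Vowel Epenthesis: [wayefifk] → [wayefifik]
(5) Intervocalic Voicing: [wayefifik] → [wayevivik]
Rule 5 changed 2 position(s).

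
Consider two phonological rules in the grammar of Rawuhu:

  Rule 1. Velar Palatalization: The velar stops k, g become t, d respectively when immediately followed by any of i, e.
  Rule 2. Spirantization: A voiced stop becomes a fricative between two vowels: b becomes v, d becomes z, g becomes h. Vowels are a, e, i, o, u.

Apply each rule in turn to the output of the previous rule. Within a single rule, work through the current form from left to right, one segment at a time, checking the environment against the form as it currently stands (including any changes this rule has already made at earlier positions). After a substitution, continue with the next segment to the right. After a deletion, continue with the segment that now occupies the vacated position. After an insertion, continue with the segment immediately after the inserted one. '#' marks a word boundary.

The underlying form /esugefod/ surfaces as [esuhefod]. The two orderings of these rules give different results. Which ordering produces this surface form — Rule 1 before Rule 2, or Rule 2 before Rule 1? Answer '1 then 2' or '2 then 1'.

Order 1 then 2:
  1 Velar Palatalization: [esugefod] → [esudefod]
  2 Spirantization: [esudefod] → [esuzefod]
  result: [esuzefod]
Order 2 then 1:
  2 Spirantization: [esugefod] → [esuhefod]
  1 Velar Palatalization: no change — [esuhefod]
  result: [esuhefod]

2 then 1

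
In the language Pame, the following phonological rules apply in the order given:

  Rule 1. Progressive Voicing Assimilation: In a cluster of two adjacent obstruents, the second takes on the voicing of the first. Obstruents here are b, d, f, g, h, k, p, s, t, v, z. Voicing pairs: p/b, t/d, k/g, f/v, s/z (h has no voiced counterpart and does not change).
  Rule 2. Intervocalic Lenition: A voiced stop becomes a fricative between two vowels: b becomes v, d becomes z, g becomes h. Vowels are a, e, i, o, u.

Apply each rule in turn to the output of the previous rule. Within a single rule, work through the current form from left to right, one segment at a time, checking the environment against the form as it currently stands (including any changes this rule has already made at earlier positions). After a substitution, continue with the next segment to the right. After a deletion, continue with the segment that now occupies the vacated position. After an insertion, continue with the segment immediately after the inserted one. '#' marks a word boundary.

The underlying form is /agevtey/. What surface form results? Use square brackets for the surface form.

[ahevdey]

Rule 1 Progressive Voicing Assimilation: [agevtey] → [agevdey]
Rule 2 Intervocalic Lenition: [agevdey] → [ahevdey]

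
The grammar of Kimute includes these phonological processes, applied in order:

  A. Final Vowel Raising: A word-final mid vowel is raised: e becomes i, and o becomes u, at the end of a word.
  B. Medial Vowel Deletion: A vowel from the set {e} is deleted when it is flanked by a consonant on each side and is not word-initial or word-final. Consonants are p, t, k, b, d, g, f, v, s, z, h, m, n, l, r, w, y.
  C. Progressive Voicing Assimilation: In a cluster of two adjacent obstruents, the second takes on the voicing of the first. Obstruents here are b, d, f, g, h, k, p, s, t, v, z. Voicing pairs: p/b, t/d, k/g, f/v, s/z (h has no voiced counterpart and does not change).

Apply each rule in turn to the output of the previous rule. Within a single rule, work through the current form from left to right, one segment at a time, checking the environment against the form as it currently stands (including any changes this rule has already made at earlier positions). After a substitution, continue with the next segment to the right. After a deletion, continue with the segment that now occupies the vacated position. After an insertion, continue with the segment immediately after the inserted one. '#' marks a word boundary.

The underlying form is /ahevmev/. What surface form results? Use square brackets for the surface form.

[ahfmv]

A Final Vowel Raising: no change — [ahevmev]
B Medial Vowel Deletion: [ahevmev] → [ahvmv]
C Progressive Voicing Assimilation: [ahvmv] → [ahfmv]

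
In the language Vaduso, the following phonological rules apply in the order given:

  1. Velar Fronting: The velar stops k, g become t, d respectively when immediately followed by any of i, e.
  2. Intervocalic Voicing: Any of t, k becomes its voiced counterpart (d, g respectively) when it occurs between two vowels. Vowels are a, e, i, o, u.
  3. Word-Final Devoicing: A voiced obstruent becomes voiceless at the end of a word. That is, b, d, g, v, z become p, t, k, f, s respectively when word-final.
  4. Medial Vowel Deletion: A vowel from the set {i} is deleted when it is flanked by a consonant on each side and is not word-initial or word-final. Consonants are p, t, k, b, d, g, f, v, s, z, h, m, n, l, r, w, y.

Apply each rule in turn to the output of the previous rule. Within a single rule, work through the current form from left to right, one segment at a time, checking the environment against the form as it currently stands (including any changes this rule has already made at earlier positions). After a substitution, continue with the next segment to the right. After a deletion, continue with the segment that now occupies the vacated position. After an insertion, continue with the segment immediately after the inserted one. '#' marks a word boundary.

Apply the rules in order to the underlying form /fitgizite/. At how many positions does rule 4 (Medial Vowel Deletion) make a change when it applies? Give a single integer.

3

1 Velar Fronting: [fitgizite] → [fitdizite]
2 Intervocalic Voicing: [fitdizite] → [fitdizide]
3 Word-Final Devoicing: no change — [fitdizide]
4 Medial Vowel Deletion: [fitdizide] → [ftdzde]
Rule 4 changed 3 position(s).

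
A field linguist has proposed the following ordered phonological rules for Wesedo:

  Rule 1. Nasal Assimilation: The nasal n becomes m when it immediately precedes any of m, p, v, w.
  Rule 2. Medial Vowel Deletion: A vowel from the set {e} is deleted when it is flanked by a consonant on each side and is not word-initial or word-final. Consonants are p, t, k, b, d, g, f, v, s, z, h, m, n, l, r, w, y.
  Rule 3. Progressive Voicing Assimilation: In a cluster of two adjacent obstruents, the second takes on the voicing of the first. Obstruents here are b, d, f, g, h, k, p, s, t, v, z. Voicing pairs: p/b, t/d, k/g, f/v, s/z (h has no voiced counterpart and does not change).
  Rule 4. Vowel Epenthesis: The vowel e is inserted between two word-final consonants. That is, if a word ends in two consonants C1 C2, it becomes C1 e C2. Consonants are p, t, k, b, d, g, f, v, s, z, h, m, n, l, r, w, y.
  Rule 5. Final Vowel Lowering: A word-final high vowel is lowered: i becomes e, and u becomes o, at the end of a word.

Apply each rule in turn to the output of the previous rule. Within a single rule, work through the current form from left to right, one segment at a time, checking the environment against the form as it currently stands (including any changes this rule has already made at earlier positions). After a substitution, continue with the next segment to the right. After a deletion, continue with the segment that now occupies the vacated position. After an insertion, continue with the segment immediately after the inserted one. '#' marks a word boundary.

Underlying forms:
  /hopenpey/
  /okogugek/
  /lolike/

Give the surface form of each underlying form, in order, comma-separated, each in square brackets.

[hopmpey], [okogugeg], [lolike]

/hopenpey/:
  Rule 1 Nasal Assimilation: [hopenpey] → [hopempey]
  Rule 2 Medial Vowel Deletion: [hopempey] → [hopmpy]
  Rule 3 Progressive Voicing Assimilation: no change — [hopmpy]
  Rule 4 Vowel Epenthesis: [hopmpy] → [hopmpey]
  Rule 5 Final Vowel Lowering: no change — [hopmpey]
/okogugek/:
  Rule 1 Nasal Assimilation: no change — [okogugek]
  Rule 2 Medial Vowel Deletion: [okogugek] → [okogugk]
  Rule 3 Progressive Voicing Assimilation: [okogugk] → [okogugg]
  Rule 4 Vowel Epenthesis: [okogugg] → [okogugeg]
  Rule 5 Final Vowel Lowering: no change — [okogugeg]
/lolike/:
  Rule 1 Nasal Assimilation: no change — [lolike]
  Rule 2 Medial Vowel Deletion: no change — [lolike]
  Rule 3 Progressive Voicing Assimilation: no change — [lolike]
  Rule 4 Vowel Epenthesis: no change — [lolike]
  Rule 5 Final Vowel Lowering: no change — [lolike]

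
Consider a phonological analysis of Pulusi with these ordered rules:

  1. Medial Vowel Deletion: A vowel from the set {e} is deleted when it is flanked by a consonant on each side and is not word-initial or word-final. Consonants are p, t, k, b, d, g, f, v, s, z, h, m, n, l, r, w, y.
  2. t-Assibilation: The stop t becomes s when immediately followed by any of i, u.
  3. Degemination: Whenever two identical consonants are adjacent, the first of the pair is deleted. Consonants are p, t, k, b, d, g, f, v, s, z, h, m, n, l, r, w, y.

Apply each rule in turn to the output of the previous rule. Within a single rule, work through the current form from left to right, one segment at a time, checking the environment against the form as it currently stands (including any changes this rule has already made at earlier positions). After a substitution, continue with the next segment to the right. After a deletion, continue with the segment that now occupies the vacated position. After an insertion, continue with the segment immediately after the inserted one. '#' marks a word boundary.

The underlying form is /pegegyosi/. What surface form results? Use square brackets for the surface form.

[pgyosi]

1 Medial Vowel Deletion: [pegegyosi] → [pggyosi]
2 t-Assibilation: no change — [pggyosi]
3 Degemination: [pggyosi] → [pgyosi]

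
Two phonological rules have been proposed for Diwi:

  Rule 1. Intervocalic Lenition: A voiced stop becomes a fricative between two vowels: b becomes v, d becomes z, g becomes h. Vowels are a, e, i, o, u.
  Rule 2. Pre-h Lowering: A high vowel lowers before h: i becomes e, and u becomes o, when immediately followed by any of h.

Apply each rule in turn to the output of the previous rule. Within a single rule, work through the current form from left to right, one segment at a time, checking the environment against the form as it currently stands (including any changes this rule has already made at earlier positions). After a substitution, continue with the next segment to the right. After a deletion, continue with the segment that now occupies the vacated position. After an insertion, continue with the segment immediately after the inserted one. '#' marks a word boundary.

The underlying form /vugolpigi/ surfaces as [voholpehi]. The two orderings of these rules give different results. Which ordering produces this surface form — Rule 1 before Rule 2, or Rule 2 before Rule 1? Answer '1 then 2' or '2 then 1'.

1 then 2

Order 1 then 2:
  1 Intervocalic Lenition: [vugolpigi] → [vuholpihi]
  2 Pre-h Lowering: [vuholpihi] → [voholpehi]
  result: [voholpehi]
Order 2 then 1:
  2 Pre-h Lowering: no change — [vugolpigi]
  1 Intervocalic Lenition: [vugolpigi] → [vuholpihi]
  result: [vuholpihi]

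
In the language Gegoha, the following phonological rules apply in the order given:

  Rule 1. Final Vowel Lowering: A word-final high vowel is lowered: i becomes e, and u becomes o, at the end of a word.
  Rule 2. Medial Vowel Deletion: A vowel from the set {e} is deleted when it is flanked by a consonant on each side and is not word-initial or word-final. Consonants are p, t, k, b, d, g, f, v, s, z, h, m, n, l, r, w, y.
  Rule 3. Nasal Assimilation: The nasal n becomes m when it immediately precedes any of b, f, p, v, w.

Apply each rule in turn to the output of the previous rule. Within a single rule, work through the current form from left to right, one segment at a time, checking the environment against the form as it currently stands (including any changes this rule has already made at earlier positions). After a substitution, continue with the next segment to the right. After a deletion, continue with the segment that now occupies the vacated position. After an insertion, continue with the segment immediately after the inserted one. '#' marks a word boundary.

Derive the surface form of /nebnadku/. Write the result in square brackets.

Rule 1 Final Vowel Lowering: [nebnadku] → [nebnadko]
Rule 2 Medial Vowel Deletion: [nebnadko] → [nbnadko]
Rule 3 Nasal Assimilation: [nbnadko] → [mbnadko]

[mbnadko]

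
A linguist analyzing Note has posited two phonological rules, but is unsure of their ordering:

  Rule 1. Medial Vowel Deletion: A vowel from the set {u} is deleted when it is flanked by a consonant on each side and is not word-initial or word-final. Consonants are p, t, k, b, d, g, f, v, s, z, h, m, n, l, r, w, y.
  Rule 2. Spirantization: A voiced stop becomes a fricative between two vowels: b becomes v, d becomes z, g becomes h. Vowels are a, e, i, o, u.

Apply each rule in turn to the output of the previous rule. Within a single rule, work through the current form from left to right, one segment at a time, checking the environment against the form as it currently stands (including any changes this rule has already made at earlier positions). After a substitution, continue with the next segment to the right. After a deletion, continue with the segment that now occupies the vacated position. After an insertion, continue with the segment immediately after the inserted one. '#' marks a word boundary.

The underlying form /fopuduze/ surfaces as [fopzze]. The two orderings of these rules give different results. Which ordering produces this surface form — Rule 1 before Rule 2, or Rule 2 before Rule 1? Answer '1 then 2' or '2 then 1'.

2 then 1

Order 1 then 2:
  1 Medial Vowel Deletion: [fopuduze] → [fopdze]
  2 Spirantization: no change — [fopdze]
  result: [fopdze]
Order 2 then 1:
  2 Spirantization: [fopuduze] → [fopuzuze]
  1 Medial Vowel Deletion: [fopuzuze] → [fopzze]
  result: [fopzze]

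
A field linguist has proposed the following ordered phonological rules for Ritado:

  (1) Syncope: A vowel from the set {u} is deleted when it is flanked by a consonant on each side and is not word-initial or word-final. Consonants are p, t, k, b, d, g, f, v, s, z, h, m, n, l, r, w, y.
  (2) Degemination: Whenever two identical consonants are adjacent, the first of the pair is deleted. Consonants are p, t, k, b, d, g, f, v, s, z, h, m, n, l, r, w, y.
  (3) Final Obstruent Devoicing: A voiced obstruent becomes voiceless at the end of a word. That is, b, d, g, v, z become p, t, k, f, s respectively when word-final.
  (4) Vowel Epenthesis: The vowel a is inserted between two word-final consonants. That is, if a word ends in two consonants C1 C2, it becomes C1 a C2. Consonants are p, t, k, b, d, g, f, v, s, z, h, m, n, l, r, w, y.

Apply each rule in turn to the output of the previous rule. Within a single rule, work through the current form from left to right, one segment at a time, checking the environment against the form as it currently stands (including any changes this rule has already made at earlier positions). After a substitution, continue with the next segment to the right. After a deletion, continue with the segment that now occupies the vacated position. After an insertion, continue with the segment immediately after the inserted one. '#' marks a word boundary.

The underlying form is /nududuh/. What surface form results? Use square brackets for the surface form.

(1) Syncope: [nududuh] → [nddh]
(2) Degemination: [nddh] → [ndh]
(3) Final Obstruent Devoicing: no change — [ndh]
(4) Vowel Epenthesis: [ndh] → [ndah]

[ndah]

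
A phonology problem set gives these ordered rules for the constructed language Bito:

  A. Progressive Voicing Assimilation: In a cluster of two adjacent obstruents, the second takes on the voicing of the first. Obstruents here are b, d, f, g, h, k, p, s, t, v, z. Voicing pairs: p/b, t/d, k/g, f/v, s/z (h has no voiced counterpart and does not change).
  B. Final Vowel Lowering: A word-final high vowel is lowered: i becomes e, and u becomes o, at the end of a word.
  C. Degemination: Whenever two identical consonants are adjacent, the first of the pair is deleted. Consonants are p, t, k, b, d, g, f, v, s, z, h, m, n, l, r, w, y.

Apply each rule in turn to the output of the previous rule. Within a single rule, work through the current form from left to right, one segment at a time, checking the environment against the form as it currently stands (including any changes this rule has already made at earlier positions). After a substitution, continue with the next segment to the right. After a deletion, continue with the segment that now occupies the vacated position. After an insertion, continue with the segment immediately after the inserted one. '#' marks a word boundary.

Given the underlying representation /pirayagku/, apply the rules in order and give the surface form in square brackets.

A Progressive Voicing Assimilation: [pirayagku] → [pirayaggu]
B Final Vowel Lowering: [pirayaggu] → [pirayaggo]
C Degemination: [pirayaggo] → [pirayago]

[pirayago]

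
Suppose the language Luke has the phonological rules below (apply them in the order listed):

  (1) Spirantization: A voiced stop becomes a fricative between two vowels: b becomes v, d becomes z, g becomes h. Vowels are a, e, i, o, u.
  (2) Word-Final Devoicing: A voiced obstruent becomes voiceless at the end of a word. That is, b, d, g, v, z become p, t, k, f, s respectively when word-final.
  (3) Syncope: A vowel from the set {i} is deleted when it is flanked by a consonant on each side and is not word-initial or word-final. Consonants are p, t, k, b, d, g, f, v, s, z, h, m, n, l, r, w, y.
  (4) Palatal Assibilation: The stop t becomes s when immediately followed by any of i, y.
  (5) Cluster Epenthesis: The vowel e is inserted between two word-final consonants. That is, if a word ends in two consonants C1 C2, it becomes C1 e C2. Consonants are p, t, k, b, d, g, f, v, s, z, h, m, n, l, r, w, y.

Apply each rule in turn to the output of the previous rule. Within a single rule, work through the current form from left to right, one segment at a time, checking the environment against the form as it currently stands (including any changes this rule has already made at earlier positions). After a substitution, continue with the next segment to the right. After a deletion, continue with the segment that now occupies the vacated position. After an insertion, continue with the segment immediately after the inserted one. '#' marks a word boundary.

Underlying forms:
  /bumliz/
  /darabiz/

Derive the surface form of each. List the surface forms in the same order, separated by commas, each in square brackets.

[bumles], [daraves]

/bumliz/:
  (1) Spirantization: no change — [bumliz]
  (2) Word-Final Devoicing: [bumliz] → [bumlis]
  (3) Syncope: [bumlis] → [bumls]
  (4) Palatal Assibilation: no change — [bumls]
  (5) Cluster Epenthesis: [bumls] → [bumles]
/darabiz/:
  (1) Spirantization: [darabiz] → [daraviz]
  (2) Word-Final Devoicing: [daraviz] → [daravis]
  (3) Syncope: [daravis] → [daravs]
  (4) Palatal Assibilation: no change — [daravs]
  (5) Cluster Epenthesis: [daravs] → [daraves]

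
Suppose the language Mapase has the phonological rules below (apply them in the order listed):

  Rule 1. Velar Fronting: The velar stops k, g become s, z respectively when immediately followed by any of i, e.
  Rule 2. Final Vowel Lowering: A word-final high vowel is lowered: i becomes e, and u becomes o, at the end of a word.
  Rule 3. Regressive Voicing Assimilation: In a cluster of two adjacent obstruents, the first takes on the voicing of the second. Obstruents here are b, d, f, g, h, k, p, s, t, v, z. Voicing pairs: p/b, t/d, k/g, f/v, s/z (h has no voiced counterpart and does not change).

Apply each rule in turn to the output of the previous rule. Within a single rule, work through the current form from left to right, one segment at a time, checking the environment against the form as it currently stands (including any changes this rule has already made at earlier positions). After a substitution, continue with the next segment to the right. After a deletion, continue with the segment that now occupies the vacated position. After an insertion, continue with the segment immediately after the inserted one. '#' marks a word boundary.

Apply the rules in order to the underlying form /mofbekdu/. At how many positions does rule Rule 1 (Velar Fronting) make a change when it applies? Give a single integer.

0

Rule 1 Velar Fronting: no change — [mofbekdu]
Rule 2 Final Vowel Lowering: [mofbekdu] → [mofbekdo]
Rule 3 Regressive Voicing Assimilation: [mofbekdo] → [movbegdo]
Rule Rule 1 changed 0 position(s).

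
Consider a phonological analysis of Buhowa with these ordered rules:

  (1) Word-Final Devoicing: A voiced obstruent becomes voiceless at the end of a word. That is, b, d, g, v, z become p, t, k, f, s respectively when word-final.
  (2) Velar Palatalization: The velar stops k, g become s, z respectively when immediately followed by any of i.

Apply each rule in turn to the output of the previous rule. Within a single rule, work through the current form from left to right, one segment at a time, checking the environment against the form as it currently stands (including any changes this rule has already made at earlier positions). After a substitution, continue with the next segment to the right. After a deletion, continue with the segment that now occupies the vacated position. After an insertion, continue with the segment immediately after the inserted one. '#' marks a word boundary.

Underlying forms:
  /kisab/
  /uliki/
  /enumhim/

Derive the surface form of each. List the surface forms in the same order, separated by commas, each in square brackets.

/kisab/:
  (1) Word-Final Devoicing: [kisab] → [kisap]
  (2) Velar Palatalization: [kisap] → [sisap]
/uliki/:
  (1) Word-Final Devoicing: no change — [uliki]
  (2) Velar Palatalization: [uliki] → [ulisi]
/enumhim/:
  (1) Word-Final Devoicing: no change — [enumhim]
  (2) Velar Palatalization: no change — [enumhim]

[sisap], [ulisi], [enumhim]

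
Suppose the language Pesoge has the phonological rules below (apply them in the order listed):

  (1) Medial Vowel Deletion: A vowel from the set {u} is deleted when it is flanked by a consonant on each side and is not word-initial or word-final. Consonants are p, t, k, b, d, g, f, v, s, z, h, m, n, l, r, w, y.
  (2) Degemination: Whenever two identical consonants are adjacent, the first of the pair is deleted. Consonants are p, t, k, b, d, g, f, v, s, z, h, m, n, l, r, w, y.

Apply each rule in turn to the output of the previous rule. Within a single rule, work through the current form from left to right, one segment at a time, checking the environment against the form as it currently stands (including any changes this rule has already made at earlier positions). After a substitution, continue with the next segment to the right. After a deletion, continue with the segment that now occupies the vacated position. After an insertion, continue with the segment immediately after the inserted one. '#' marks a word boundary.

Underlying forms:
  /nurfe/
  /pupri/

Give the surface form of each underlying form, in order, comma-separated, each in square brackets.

[nrfe], [pri]

/nurfe/:
  (1) Medial Vowel Deletion: [nurfe] → [nrfe]
  (2) Degemination: no change — [nrfe]
/pupri/:
  (1) Medial Vowel Deletion: [pupri] → [ppri]
  (2) Degemination: [ppri] → [pri]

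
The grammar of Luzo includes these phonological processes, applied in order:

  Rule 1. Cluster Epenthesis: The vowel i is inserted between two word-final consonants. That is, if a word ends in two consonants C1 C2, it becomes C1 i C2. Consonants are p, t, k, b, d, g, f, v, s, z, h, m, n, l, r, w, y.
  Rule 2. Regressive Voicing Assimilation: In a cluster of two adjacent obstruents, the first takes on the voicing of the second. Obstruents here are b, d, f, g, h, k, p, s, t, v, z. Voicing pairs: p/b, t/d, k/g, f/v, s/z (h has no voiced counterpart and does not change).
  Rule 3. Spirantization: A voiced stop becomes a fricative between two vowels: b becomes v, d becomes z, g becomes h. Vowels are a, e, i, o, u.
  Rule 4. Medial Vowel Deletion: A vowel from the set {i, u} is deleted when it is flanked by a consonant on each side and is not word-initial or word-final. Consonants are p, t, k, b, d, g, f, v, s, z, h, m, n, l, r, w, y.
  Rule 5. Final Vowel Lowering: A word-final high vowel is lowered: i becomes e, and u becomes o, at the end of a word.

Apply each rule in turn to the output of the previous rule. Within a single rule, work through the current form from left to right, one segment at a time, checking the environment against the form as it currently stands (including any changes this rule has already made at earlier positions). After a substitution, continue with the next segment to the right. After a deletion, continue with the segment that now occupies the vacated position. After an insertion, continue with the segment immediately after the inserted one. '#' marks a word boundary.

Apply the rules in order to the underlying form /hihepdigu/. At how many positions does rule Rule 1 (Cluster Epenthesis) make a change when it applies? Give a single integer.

Rule 1 Cluster Epenthesis: no change — [hihepdigu]
Rule 2 Regressive Voicing Assimilation: [hihepdigu] → [hihebdigu]
Rule 3 Spirantization: [hihebdigu] → [hihebdihu]
Rule 4 Medial Vowel Deletion: [hihebdihu] → [hhebdhu]
Rule 5 Final Vowel Lowering: [hhebdhu] → [hhebdho]
Rule Rule 1 changed 0 position(s).

0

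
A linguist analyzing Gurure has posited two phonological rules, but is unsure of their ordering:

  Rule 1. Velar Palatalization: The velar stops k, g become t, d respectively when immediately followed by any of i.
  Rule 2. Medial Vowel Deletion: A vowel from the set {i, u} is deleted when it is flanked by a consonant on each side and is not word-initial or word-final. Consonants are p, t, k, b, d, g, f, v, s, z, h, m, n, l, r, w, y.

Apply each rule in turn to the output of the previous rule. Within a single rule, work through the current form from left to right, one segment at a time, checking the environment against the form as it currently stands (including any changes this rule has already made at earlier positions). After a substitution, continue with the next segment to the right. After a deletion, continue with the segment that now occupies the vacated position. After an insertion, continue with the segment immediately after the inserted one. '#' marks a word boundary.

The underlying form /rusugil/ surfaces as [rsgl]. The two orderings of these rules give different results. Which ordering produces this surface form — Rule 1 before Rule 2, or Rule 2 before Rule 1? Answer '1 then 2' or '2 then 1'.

2 then 1

Order 1 then 2:
  1 Velar Palatalization: [rusugil] → [rusudil]
  2 Medial Vowel Deletion: [rusudil] → [rsdl]
  result: [rsdl]
Order 2 then 1:
  2 Medial Vowel Deletion: [rusugil] → [rsgl]
  1 Velar Palatalization: no change — [rsgl]
  result: [rsgl]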